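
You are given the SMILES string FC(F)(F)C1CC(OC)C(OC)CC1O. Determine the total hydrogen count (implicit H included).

Walk through each heavy atom and fill implicit hydrogens from standard valence (C 4, N 3, O 2, S 2, halogen 1):
  atom 1: F (halogen, monovalent) → 0 H
  atom 2: C, bond orders sum to 4 (valence 4) → 0 H
  atom 3: F (halogen, monovalent) → 0 H
  atom 4: F (halogen, monovalent) → 0 H
  atom 5: C, bond orders sum to 3 (valence 4) → 1 H
  atom 6: C, bond orders sum to 2 (valence 4) → 2 H
  atom 7: C, bond orders sum to 3 (valence 4) → 1 H
  atom 8: O, bond orders sum to 2 (valence 2) → 0 H
  atom 9: C, bond orders sum to 1 (valence 4) → 3 H
  atom 10: C, bond orders sum to 3 (valence 4) → 1 H
  atom 11: O, bond orders sum to 2 (valence 2) → 0 H
  atom 12: C, bond orders sum to 1 (valence 4) → 3 H
  atom 13: C, bond orders sum to 2 (valence 4) → 2 H
  atom 14: C, bond orders sum to 3 (valence 4) → 1 H
  atom 15: O, bond orders sum to 1 (valence 2) → 1 H
Total hydrogens: 15.

15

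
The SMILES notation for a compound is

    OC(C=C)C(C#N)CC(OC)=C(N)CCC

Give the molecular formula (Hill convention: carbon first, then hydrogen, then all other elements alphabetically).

C12H20N2O2

Walk through each heavy atom and fill implicit hydrogens from standard valence (C 4, N 3, O 2, S 2, halogen 1):
  atom 1: O, bond orders sum to 1 (valence 2) → 1 H
  atom 2: C, bond orders sum to 3 (valence 4) → 1 H
  atom 3: C, bond orders sum to 3 (valence 4) → 1 H
  atom 4: C, bond orders sum to 2 (valence 4) → 2 H
  atom 5: C, bond orders sum to 3 (valence 4) → 1 H
  atom 6: C, bond orders sum to 4 (valence 4) → 0 H
  atom 7: N, bond orders sum to 3 (valence 3) → 0 H
  atom 8: C, bond orders sum to 2 (valence 4) → 2 H
  atom 9: C, bond orders sum to 4 (valence 4) → 0 H
  atom 10: O, bond orders sum to 2 (valence 2) → 0 H
  atom 11: C, bond orders sum to 1 (valence 4) → 3 H
  atom 12: C, bond orders sum to 4 (valence 4) → 0 H
  atom 13: N, bond orders sum to 1 (valence 3) → 2 H
  atom 14: C, bond orders sum to 2 (valence 4) → 2 H
  atom 15: C, bond orders sum to 2 (valence 4) → 2 H
  atom 16: C, bond orders sum to 1 (valence 4) → 3 H
Totals → C:12, H:20, N:2, O:2.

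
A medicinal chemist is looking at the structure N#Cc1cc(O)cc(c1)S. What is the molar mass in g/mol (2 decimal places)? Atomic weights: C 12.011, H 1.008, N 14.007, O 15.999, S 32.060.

First, the molecular formula is C7H5NOS (counting implicit H from valence).
  C: 7 × 12.011 = 84.077
  H: 5 × 1.008 = 5.040
  N: 1 × 14.007 = 14.007
  O: 1 × 15.999 = 15.999
  S: 1 × 32.060 = 32.060
Sum: 7×12.011 + 5×1.008 + 1×14.007 + 1×15.999 + 1×32.060 = 151.183 → 151.18 g/mol.

151.18 g/mol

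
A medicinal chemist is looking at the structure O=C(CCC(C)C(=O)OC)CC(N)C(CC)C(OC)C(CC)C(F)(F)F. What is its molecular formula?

C18H32F3NO4

Walk through each heavy atom and fill implicit hydrogens from standard valence (C 4, N 3, O 2, S 2, halogen 1):
  atom 1: O, bond orders sum to 2 (valence 2) → 0 H
  atom 2: C, bond orders sum to 4 (valence 4) → 0 H
  atom 3: C, bond orders sum to 2 (valence 4) → 2 H
  atom 4: C, bond orders sum to 2 (valence 4) → 2 H
  atom 5: C, bond orders sum to 3 (valence 4) → 1 H
  atom 6: C, bond orders sum to 1 (valence 4) → 3 H
  atom 7: C, bond orders sum to 4 (valence 4) → 0 H
  atom 8: O, bond orders sum to 2 (valence 2) → 0 H
  atom 9: O, bond orders sum to 2 (valence 2) → 0 H
  atom 10: C, bond orders sum to 1 (valence 4) → 3 H
  atom 11: C, bond orders sum to 2 (valence 4) → 2 H
  atom 12: C, bond orders sum to 3 (valence 4) → 1 H
  atom 13: N, bond orders sum to 1 (valence 3) → 2 H
  atom 14: C, bond orders sum to 3 (valence 4) → 1 H
  atom 15: C, bond orders sum to 2 (valence 4) → 2 H
  atom 16: C, bond orders sum to 1 (valence 4) → 3 H
  atom 17: C, bond orders sum to 3 (valence 4) → 1 H
  atom 18: O, bond orders sum to 2 (valence 2) → 0 H
  atom 19: C, bond orders sum to 1 (valence 4) → 3 H
  atom 20: C, bond orders sum to 3 (valence 4) → 1 H
  atom 21: C, bond orders sum to 2 (valence 4) → 2 H
  atom 22: C, bond orders sum to 1 (valence 4) → 3 H
  atom 23: C, bond orders sum to 4 (valence 4) → 0 H
  atom 24: F (halogen, monovalent) → 0 H
  atom 25: F (halogen, monovalent) → 0 H
  atom 26: F (halogen, monovalent) → 0 H
Totals → C:18, H:32, F:3, N:1, O:4.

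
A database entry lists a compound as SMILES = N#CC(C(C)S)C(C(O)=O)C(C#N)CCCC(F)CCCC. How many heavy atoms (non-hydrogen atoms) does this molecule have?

Every atom symbol written in the SMILES (organic subset) is one heavy atom; implicit H are not written.
Heavy atoms by element → C:16, F:1, N:2, O:2, S:1.
Total: 22.

22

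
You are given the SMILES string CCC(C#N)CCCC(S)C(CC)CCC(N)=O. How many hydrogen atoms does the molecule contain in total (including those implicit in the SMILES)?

Walk through each heavy atom and fill implicit hydrogens from standard valence (C 4, N 3, O 2, S 2, halogen 1):
  atom 1: C, bond orders sum to 1 (valence 4) → 3 H
  atom 2: C, bond orders sum to 2 (valence 4) → 2 H
  atom 3: C, bond orders sum to 3 (valence 4) → 1 H
  atom 4: C, bond orders sum to 4 (valence 4) → 0 H
  atom 5: N, bond orders sum to 3 (valence 3) → 0 H
  atom 6: C, bond orders sum to 2 (valence 4) → 2 H
  atom 7: C, bond orders sum to 2 (valence 4) → 2 H
  atom 8: C, bond orders sum to 2 (valence 4) → 2 H
  atom 9: C, bond orders sum to 3 (valence 4) → 1 H
  atom 10: S, bond orders sum to 1 (valence 2) → 1 H
  atom 11: C, bond orders sum to 3 (valence 4) → 1 H
  atom 12: C, bond orders sum to 2 (valence 4) → 2 H
  atom 13: C, bond orders sum to 1 (valence 4) → 3 H
  atom 14: C, bond orders sum to 2 (valence 4) → 2 H
  atom 15: C, bond orders sum to 2 (valence 4) → 2 H
  atom 16: C, bond orders sum to 4 (valence 4) → 0 H
  atom 17: N, bond orders sum to 1 (valence 3) → 2 H
  atom 18: O, bond orders sum to 2 (valence 2) → 0 H
Total hydrogens: 26.

26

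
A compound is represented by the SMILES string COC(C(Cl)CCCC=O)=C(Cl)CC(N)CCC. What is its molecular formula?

C13H23Cl2NO2

Walk through each heavy atom and fill implicit hydrogens from standard valence (C 4, N 3, O 2, S 2, halogen 1):
  atom 1: C, bond orders sum to 1 (valence 4) → 3 H
  atom 2: O, bond orders sum to 2 (valence 2) → 0 H
  atom 3: C, bond orders sum to 4 (valence 4) → 0 H
  atom 4: C, bond orders sum to 3 (valence 4) → 1 H
  atom 5: Cl (halogen, monovalent) → 0 H
  atom 6: C, bond orders sum to 2 (valence 4) → 2 H
  atom 7: C, bond orders sum to 2 (valence 4) → 2 H
  atom 8: C, bond orders sum to 2 (valence 4) → 2 H
  atom 9: C, bond orders sum to 3 (valence 4) → 1 H
  atom 10: O, bond orders sum to 2 (valence 2) → 0 H
  atom 11: C, bond orders sum to 4 (valence 4) → 0 H
  atom 12: Cl (halogen, monovalent) → 0 H
  atom 13: C, bond orders sum to 2 (valence 4) → 2 H
  atom 14: C, bond orders sum to 3 (valence 4) → 1 H
  atom 15: N, bond orders sum to 1 (valence 3) → 2 H
  atom 16: C, bond orders sum to 2 (valence 4) → 2 H
  atom 17: C, bond orders sum to 2 (valence 4) → 2 H
  atom 18: C, bond orders sum to 1 (valence 4) → 3 H
Totals → C:13, H:23, Cl:2, N:1, O:2.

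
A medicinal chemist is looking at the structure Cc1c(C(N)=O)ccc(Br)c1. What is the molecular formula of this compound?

C8H8BrNO

Walk through each heavy atom and fill implicit hydrogens from standard valence (C 4, N 3, O 2, S 2, halogen 1); for lowercase aromatic atoms, an aromatic c carries 1 H when it has two neighbours and 0 H with three, and aromatic n carries 0 H:
  atom 1: C, bond orders sum to 1 (valence 4) → 3 H
  atom 2: aromatic c, 3 neighbours → 0 H
  atom 3: aromatic c, 3 neighbours → 0 H
  atom 4: C, bond orders sum to 4 (valence 4) → 0 H
  atom 5: N, bond orders sum to 1 (valence 3) → 2 H
  atom 6: O, bond orders sum to 2 (valence 2) → 0 H
  atom 7: aromatic c, 2 neighbours → 1 H
  atom 8: aromatic c, 2 neighbours → 1 H
  atom 9: aromatic c, 3 neighbours → 0 H
  atom 10: Br (halogen, monovalent) → 0 H
  atom 11: aromatic c, 2 neighbours → 1 H
Totals → C:8, H:8, Br:1, N:1, O:1.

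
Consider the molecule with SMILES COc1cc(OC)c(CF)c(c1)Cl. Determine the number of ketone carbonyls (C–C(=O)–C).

Scan the SMILES for the ketone motif — none present.
Groups that are present: 2 ether.

0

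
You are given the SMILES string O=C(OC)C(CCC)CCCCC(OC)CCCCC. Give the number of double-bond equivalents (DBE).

Degree of unsaturation = (number of rings) + (number of π bonds).
Ring closures in the SMILES: 0.
π bonds: 1 double bond (each 1 DoU) → 1 DoU from unsaturation.
Total DoU = 0 + 1 = 1.

1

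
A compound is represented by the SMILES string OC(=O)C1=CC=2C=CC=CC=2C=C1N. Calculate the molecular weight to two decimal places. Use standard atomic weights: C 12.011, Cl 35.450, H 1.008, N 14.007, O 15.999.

First, the molecular formula is C11H9NO2 (counting implicit H from valence).
  C: 11 × 12.011 = 132.121
  H: 9 × 1.008 = 9.072
  N: 1 × 14.007 = 14.007
  O: 2 × 15.999 = 31.998
Sum: 11×12.011 + 9×1.008 + 1×14.007 + 2×15.999 = 187.198 → 187.20 g/mol.

187.20 g/mol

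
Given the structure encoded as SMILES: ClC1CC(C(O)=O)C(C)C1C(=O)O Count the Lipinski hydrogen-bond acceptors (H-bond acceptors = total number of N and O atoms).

N atoms: 0; O atoms: 4.
Lipinski HBA = 0 + 4 = 4.

4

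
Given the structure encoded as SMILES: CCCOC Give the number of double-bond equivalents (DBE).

Degree of unsaturation = (number of rings) + (number of π bonds).
Ring closures in the SMILES: 0.
π bonds: none → 0 DoU from unsaturation.
Total DoU = 0 + 0 = 0.

0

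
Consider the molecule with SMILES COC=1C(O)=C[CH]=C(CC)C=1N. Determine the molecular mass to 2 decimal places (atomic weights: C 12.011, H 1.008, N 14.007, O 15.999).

167.21 g/mol

First, the molecular formula is C9H13NO2 (counting implicit H from valence).
  C: 9 × 12.011 = 108.099
  H: 13 × 1.008 = 13.104
  N: 1 × 14.007 = 14.007
  O: 2 × 15.999 = 31.998
Sum: 9×12.011 + 13×1.008 + 1×14.007 + 2×15.999 = 167.208 → 167.21 g/mol.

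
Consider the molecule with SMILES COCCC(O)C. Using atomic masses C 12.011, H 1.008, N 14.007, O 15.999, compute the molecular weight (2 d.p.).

104.15 g/mol

First, the molecular formula is C5H12O2 (counting implicit H from valence).
  C: 5 × 12.011 = 60.055
  H: 12 × 1.008 = 12.096
  O: 2 × 15.999 = 31.998
Sum: 5×12.011 + 12×1.008 + 2×15.999 = 104.149 → 104.15 g/mol.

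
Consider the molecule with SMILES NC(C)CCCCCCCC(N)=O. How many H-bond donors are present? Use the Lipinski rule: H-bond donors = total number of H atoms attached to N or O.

4

Donors: find every N or O and count the H atoms it carries.
  atom 1 (N): bond orders sum to 1 → 2 H
  atom 12 (N): bond orders sum to 1 → 2 H
  atom 13 (O): bond orders sum to 2 → 0 H
Lipinski HBD = 4.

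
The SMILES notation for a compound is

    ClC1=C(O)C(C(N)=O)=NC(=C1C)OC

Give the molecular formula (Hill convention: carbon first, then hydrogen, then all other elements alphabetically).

Walk through each heavy atom and fill implicit hydrogens from standard valence (C 4, N 3, O 2, S 2, halogen 1):
  atom 1: Cl (halogen, monovalent) → 0 H
  atom 2: C, bond orders sum to 4 (valence 4) → 0 H
  atom 3: C, bond orders sum to 4 (valence 4) → 0 H
  atom 4: O, bond orders sum to 1 (valence 2) → 1 H
  atom 5: C, bond orders sum to 4 (valence 4) → 0 H
  atom 6: C, bond orders sum to 4 (valence 4) → 0 H
  atom 7: N, bond orders sum to 1 (valence 3) → 2 H
  atom 8: O, bond orders sum to 2 (valence 2) → 0 H
  atom 9: N, bond orders sum to 3 (valence 3) → 0 H
  atom 10: C, bond orders sum to 4 (valence 4) → 0 H
  atom 11: C, bond orders sum to 4 (valence 4) → 0 H
  atom 12: C, bond orders sum to 1 (valence 4) → 3 H
  atom 13: O, bond orders sum to 2 (valence 2) → 0 H
  atom 14: C, bond orders sum to 1 (valence 4) → 3 H
Totals → C:8, H:9, Cl:1, N:2, O:3.
In Hill order: C8H9ClN2O3.

C8H9ClN2O3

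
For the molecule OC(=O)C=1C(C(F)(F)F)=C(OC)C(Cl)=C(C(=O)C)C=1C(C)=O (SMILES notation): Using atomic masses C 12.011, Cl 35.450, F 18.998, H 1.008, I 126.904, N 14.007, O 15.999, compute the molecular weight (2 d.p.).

First, the molecular formula is C13H10ClF3O5 (counting implicit H from valence).
  C: 13 × 12.011 = 156.143
  Cl: 1 × 35.450 = 35.450
  F: 3 × 18.998 = 56.994
  H: 10 × 1.008 = 10.080
  O: 5 × 15.999 = 79.995
Sum: 13×12.011 + 1×35.450 + 3×18.998 + 10×1.008 + 5×15.999 = 338.662 → 338.66 g/mol.

338.66 g/mol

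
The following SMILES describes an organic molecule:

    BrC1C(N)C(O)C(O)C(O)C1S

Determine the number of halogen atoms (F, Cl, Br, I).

1

Halogen atoms appear at heavy-atom position 1 (1×Br).
Other groups present: 3 hydroxyl, 1 primary amine, 1 thiol.
Halogen count: 1.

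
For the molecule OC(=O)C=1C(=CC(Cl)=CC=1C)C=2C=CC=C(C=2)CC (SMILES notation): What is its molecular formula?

Walk through each heavy atom and fill implicit hydrogens from standard valence (C 4, N 3, O 2, S 2, halogen 1):
  atom 1: O, bond orders sum to 1 (valence 2) → 1 H
  atom 2: C, bond orders sum to 4 (valence 4) → 0 H
  atom 3: O, bond orders sum to 2 (valence 2) → 0 H
  atom 4: C, bond orders sum to 4 (valence 4) → 0 H
  atom 5: C, bond orders sum to 4 (valence 4) → 0 H
  atom 6: C, bond orders sum to 3 (valence 4) → 1 H
  atom 7: C, bond orders sum to 4 (valence 4) → 0 H
  atom 8: Cl (halogen, monovalent) → 0 H
  atom 9: C, bond orders sum to 3 (valence 4) → 1 H
  atom 10: C, bond orders sum to 4 (valence 4) → 0 H
  atom 11: C, bond orders sum to 1 (valence 4) → 3 H
  atom 12: C, bond orders sum to 4 (valence 4) → 0 H
  atom 13: C, bond orders sum to 3 (valence 4) → 1 H
  atom 14: C, bond orders sum to 3 (valence 4) → 1 H
  atom 15: C, bond orders sum to 3 (valence 4) → 1 H
  atom 16: C, bond orders sum to 4 (valence 4) → 0 H
  atom 17: C, bond orders sum to 3 (valence 4) → 1 H
  atom 18: C, bond orders sum to 2 (valence 4) → 2 H
  atom 19: C, bond orders sum to 1 (valence 4) → 3 H
Totals → C:16, H:15, Cl:1, O:2.
In Hill order: C16H15ClO2.

C16H15ClO2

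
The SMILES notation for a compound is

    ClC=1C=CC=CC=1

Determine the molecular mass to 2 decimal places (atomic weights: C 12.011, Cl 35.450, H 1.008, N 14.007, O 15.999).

First, the molecular formula is C6H5Cl (counting implicit H from valence).
  C: 6 × 12.011 = 72.066
  Cl: 1 × 35.450 = 35.450
  H: 5 × 1.008 = 5.040
Sum: 6×12.011 + 1×35.450 + 5×1.008 = 112.556 → 112.56 g/mol.

112.56 g/mol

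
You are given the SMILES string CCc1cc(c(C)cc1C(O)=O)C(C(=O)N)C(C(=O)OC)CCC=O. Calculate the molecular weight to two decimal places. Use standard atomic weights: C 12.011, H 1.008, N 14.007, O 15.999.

First, the molecular formula is C18H23NO6 (counting implicit H from valence).
  C: 18 × 12.011 = 216.198
  H: 23 × 1.008 = 23.184
  N: 1 × 14.007 = 14.007
  O: 6 × 15.999 = 95.994
Sum: 18×12.011 + 23×1.008 + 1×14.007 + 6×15.999 = 349.383 → 349.38 g/mol.

349.38 g/mol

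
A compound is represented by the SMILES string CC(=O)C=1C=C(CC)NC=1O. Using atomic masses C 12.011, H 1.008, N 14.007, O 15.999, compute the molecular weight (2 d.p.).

153.18 g/mol

First, the molecular formula is C8H11NO2 (counting implicit H from valence).
  C: 8 × 12.011 = 96.088
  H: 11 × 1.008 = 11.088
  N: 1 × 14.007 = 14.007
  O: 2 × 15.999 = 31.998
Sum: 8×12.011 + 11×1.008 + 1×14.007 + 2×15.999 = 153.181 → 153.18 g/mol.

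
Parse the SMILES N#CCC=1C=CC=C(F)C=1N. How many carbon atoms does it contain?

8

Count every carbon token in the SMILES (each C, including those in ring-closure positions and inside branches).
Carbon count: 8.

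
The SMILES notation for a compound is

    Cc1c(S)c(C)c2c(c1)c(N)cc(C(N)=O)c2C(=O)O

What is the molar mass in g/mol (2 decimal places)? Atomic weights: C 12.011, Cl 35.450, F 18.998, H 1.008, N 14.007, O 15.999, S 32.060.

290.34 g/mol

First, the molecular formula is C14H14N2O3S (counting implicit H from valence).
  C: 14 × 12.011 = 168.154
  H: 14 × 1.008 = 14.112
  N: 2 × 14.007 = 28.014
  O: 3 × 15.999 = 47.997
  S: 1 × 32.060 = 32.060
Sum: 14×12.011 + 14×1.008 + 2×14.007 + 3×15.999 + 1×32.060 = 290.337 → 290.34 g/mol.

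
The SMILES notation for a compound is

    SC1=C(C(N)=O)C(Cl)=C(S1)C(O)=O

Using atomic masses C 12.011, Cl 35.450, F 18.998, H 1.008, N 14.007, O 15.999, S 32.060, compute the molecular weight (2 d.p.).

First, the molecular formula is C6H4ClNO3S2 (counting implicit H from valence).
  C: 6 × 12.011 = 72.066
  Cl: 1 × 35.450 = 35.450
  H: 4 × 1.008 = 4.032
  N: 1 × 14.007 = 14.007
  O: 3 × 15.999 = 47.997
  S: 2 × 32.060 = 64.120
Sum: 6×12.011 + 1×35.450 + 4×1.008 + 1×14.007 + 3×15.999 + 2×32.060 = 237.672 → 237.67 g/mol.

237.67 g/mol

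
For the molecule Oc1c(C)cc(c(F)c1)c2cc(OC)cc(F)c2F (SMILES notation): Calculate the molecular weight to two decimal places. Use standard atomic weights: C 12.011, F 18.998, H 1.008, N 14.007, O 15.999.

268.23 g/mol

First, the molecular formula is C14H11F3O2 (counting implicit H from valence).
  C: 14 × 12.011 = 168.154
  F: 3 × 18.998 = 56.994
  H: 11 × 1.008 = 11.088
  O: 2 × 15.999 = 31.998
Sum: 14×12.011 + 3×18.998 + 11×1.008 + 2×15.999 = 268.234 → 268.23 g/mol.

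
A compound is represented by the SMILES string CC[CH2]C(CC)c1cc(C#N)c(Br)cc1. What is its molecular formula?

C13H16BrN

Walk through each heavy atom and fill implicit hydrogens from standard valence (C 4, N 3, O 2, S 2, halogen 1); for lowercase aromatic atoms, an aromatic c carries 1 H when it has two neighbours and 0 H with three, and aromatic n carries 0 H:
  atom 1: C, bond orders sum to 1 (valence 4) → 3 H
  atom 2: C, bond orders sum to 2 (valence 4) → 2 H
  atom 3: C with explicit H count 2
  atom 4: C, bond orders sum to 3 (valence 4) → 1 H
  atom 5: C, bond orders sum to 2 (valence 4) → 2 H
  atom 6: C, bond orders sum to 1 (valence 4) → 3 H
  atom 7: aromatic c, 3 neighbours → 0 H
  atom 8: aromatic c, 2 neighbours → 1 H
  atom 9: aromatic c, 3 neighbours → 0 H
  atom 10: C, bond orders sum to 4 (valence 4) → 0 H
  atom 11: N, bond orders sum to 3 (valence 3) → 0 H
  atom 12: aromatic c, 3 neighbours → 0 H
  atom 13: Br (halogen, monovalent) → 0 H
  atom 14: aromatic c, 2 neighbours → 1 H
  atom 15: aromatic c, 2 neighbours → 1 H
Totals → C:13, H:16, Br:1, N:1.
In Hill order: C13H16BrN.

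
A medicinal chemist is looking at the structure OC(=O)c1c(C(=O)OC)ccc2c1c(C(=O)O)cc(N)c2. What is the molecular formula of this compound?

C14H11NO6

Walk through each heavy atom and fill implicit hydrogens from standard valence (C 4, N 3, O 2, S 2, halogen 1); for lowercase aromatic atoms, an aromatic c carries 1 H when it has two neighbours and 0 H with three, and aromatic n carries 0 H:
  atom 1: O, bond orders sum to 1 (valence 2) → 1 H
  atom 2: C, bond orders sum to 4 (valence 4) → 0 H
  atom 3: O, bond orders sum to 2 (valence 2) → 0 H
  atom 4: aromatic c, 3 neighbours → 0 H
  atom 5: aromatic c, 3 neighbours → 0 H
  atom 6: C, bond orders sum to 4 (valence 4) → 0 H
  atom 7: O, bond orders sum to 2 (valence 2) → 0 H
  atom 8: O, bond orders sum to 2 (valence 2) → 0 H
  atom 9: C, bond orders sum to 1 (valence 4) → 3 H
  atom 10: aromatic c, 2 neighbours → 1 H
  atom 11: aromatic c, 2 neighbours → 1 H
  atom 12: aromatic c, 3 neighbours → 0 H
  atom 13: aromatic c, 3 neighbours → 0 H
  atom 14: aromatic c, 3 neighbours → 0 H
  atom 15: C, bond orders sum to 4 (valence 4) → 0 H
  atom 16: O, bond orders sum to 2 (valence 2) → 0 H
  atom 17: O, bond orders sum to 1 (valence 2) → 1 H
  atom 18: aromatic c, 2 neighbours → 1 H
  atom 19: aromatic c, 3 neighbours → 0 H
  atom 20: N, bond orders sum to 1 (valence 3) → 2 H
  atom 21: aromatic c, 2 neighbours → 1 H
Totals → C:14, H:11, N:1, O:6.
In Hill order: C14H11NO6.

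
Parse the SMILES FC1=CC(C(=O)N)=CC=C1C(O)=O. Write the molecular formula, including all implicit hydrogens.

Walk through each heavy atom and fill implicit hydrogens from standard valence (C 4, N 3, O 2, S 2, halogen 1):
  atom 1: F (halogen, monovalent) → 0 H
  atom 2: C, bond orders sum to 4 (valence 4) → 0 H
  atom 3: C, bond orders sum to 3 (valence 4) → 1 H
  atom 4: C, bond orders sum to 4 (valence 4) → 0 H
  atom 5: C, bond orders sum to 4 (valence 4) → 0 H
  atom 6: O, bond orders sum to 2 (valence 2) → 0 H
  atom 7: N, bond orders sum to 1 (valence 3) → 2 H
  atom 8: C, bond orders sum to 3 (valence 4) → 1 H
  atom 9: C, bond orders sum to 3 (valence 4) → 1 H
  atom 10: C, bond orders sum to 4 (valence 4) → 0 H
  atom 11: C, bond orders sum to 4 (valence 4) → 0 H
  atom 12: O, bond orders sum to 1 (valence 2) → 1 H
  atom 13: O, bond orders sum to 2 (valence 2) → 0 H
Totals → C:8, H:6, F:1, N:1, O:3.
In Hill order: C8H6FNO3.

C8H6FNO3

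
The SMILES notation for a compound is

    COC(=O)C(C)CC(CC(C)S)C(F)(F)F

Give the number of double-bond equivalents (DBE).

Degree of unsaturation = (number of rings) + (number of π bonds).
Ring closures in the SMILES: 0.
π bonds: 1 double bond (each 1 DoU) → 1 DoU from unsaturation.
Total DoU = 0 + 1 = 1.

1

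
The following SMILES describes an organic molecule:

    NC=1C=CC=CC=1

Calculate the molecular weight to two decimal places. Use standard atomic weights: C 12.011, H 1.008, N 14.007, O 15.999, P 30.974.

First, the molecular formula is C6H7N (counting implicit H from valence).
  C: 6 × 12.011 = 72.066
  H: 7 × 1.008 = 7.056
  N: 1 × 14.007 = 14.007
Sum: 6×12.011 + 7×1.008 + 1×14.007 = 93.129 → 93.13 g/mol.

93.13 g/mol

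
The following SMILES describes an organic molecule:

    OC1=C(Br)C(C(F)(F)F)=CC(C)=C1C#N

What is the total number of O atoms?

1

Scan the SMILES for O atoms (remember two-letter symbols like Cl and Br are single atoms).
Oxygen count: 1.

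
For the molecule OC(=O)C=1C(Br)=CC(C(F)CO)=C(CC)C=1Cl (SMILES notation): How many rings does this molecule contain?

1

In SMILES, each pair of matching ring-closure digits denotes one ring-closing bond; the number of such bonds equals the number of independent rings.
Ring-closure bonds here: 1.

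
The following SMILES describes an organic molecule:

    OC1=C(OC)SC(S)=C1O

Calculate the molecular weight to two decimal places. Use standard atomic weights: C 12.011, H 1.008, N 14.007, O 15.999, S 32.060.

First, the molecular formula is C5H6O3S2 (counting implicit H from valence).
  C: 5 × 12.011 = 60.055
  H: 6 × 1.008 = 6.048
  O: 3 × 15.999 = 47.997
  S: 2 × 32.060 = 64.120
Sum: 5×12.011 + 6×1.008 + 3×15.999 + 2×32.060 = 178.220 → 178.22 g/mol.

178.22 g/mol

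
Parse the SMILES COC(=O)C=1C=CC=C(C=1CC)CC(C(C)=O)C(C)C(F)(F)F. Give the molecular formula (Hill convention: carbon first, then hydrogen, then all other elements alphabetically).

Walk through each heavy atom and fill implicit hydrogens from standard valence (C 4, N 3, O 2, S 2, halogen 1):
  atom 1: C, bond orders sum to 1 (valence 4) → 3 H
  atom 2: O, bond orders sum to 2 (valence 2) → 0 H
  atom 3: C, bond orders sum to 4 (valence 4) → 0 H
  atom 4: O, bond orders sum to 2 (valence 2) → 0 H
  atom 5: C, bond orders sum to 4 (valence 4) → 0 H
  atom 6: C, bond orders sum to 3 (valence 4) → 1 H
  atom 7: C, bond orders sum to 3 (valence 4) → 1 H
  atom 8: C, bond orders sum to 3 (valence 4) → 1 H
  atom 9: C, bond orders sum to 4 (valence 4) → 0 H
  atom 10: C, bond orders sum to 4 (valence 4) → 0 H
  atom 11: C, bond orders sum to 2 (valence 4) → 2 H
  atom 12: C, bond orders sum to 1 (valence 4) → 3 H
  atom 13: C, bond orders sum to 2 (valence 4) → 2 H
  atom 14: C, bond orders sum to 3 (valence 4) → 1 H
  atom 15: C, bond orders sum to 4 (valence 4) → 0 H
  atom 16: C, bond orders sum to 1 (valence 4) → 3 H
  atom 17: O, bond orders sum to 2 (valence 2) → 0 H
  atom 18: C, bond orders sum to 3 (valence 4) → 1 H
  atom 19: C, bond orders sum to 1 (valence 4) → 3 H
  atom 20: C, bond orders sum to 4 (valence 4) → 0 H
  atom 21: F (halogen, monovalent) → 0 H
  atom 22: F (halogen, monovalent) → 0 H
  atom 23: F (halogen, monovalent) → 0 H
Totals → C:17, H:21, F:3, O:3.

C17H21F3O3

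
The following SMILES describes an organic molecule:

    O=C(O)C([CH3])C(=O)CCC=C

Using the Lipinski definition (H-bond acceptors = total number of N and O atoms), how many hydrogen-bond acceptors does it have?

3

N atoms: 0; O atoms: 3.
Lipinski HBA = 0 + 3 = 3.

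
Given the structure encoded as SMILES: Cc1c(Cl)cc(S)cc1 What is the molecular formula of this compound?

C7H7ClS

Walk through each heavy atom and fill implicit hydrogens from standard valence (C 4, N 3, O 2, S 2, halogen 1); for lowercase aromatic atoms, an aromatic c carries 1 H when it has two neighbours and 0 H with three, and aromatic n carries 0 H:
  atom 1: C, bond orders sum to 1 (valence 4) → 3 H
  atom 2: aromatic c, 3 neighbours → 0 H
  atom 3: aromatic c, 3 neighbours → 0 H
  atom 4: Cl (halogen, monovalent) → 0 H
  atom 5: aromatic c, 2 neighbours → 1 H
  atom 6: aromatic c, 3 neighbours → 0 H
  atom 7: S, bond orders sum to 1 (valence 2) → 1 H
  atom 8: aromatic c, 2 neighbours → 1 H
  atom 9: aromatic c, 2 neighbours → 1 H
Totals → C:7, H:7, Cl:1, S:1.
In Hill order: C7H7ClS.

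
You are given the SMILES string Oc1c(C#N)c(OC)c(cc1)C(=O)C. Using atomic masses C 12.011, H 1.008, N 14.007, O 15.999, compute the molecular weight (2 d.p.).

191.19 g/mol

First, the molecular formula is C10H9NO3 (counting implicit H from valence).
  C: 10 × 12.011 = 120.110
  H: 9 × 1.008 = 9.072
  N: 1 × 14.007 = 14.007
  O: 3 × 15.999 = 47.997
Sum: 10×12.011 + 9×1.008 + 1×14.007 + 3×15.999 = 191.186 → 191.19 g/mol.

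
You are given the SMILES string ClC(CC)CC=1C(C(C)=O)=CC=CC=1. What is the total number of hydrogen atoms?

15

Walk through each heavy atom and fill implicit hydrogens from standard valence (C 4, N 3, O 2, S 2, halogen 1):
  atom 1: Cl (halogen, monovalent) → 0 H
  atom 2: C, bond orders sum to 3 (valence 4) → 1 H
  atom 3: C, bond orders sum to 2 (valence 4) → 2 H
  atom 4: C, bond orders sum to 1 (valence 4) → 3 H
  atom 5: C, bond orders sum to 2 (valence 4) → 2 H
  atom 6: C, bond orders sum to 4 (valence 4) → 0 H
  atom 7: C, bond orders sum to 4 (valence 4) → 0 H
  atom 8: C, bond orders sum to 4 (valence 4) → 0 H
  atom 9: C, bond orders sum to 1 (valence 4) → 3 H
  atom 10: O, bond orders sum to 2 (valence 2) → 0 H
  atom 11: C, bond orders sum to 3 (valence 4) → 1 H
  atom 12: C, bond orders sum to 3 (valence 4) → 1 H
  atom 13: C, bond orders sum to 3 (valence 4) → 1 H
  atom 14: C, bond orders sum to 3 (valence 4) → 1 H
Total hydrogens: 15.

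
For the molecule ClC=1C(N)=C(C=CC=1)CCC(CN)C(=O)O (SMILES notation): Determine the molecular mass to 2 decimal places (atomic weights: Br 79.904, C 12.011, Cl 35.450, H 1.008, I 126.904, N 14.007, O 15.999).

242.70 g/mol

First, the molecular formula is C11H15ClN2O2 (counting implicit H from valence).
  C: 11 × 12.011 = 132.121
  Cl: 1 × 35.450 = 35.450
  H: 15 × 1.008 = 15.120
  N: 2 × 14.007 = 28.014
  O: 2 × 15.999 = 31.998
Sum: 11×12.011 + 1×35.450 + 15×1.008 + 2×14.007 + 2×15.999 = 242.703 → 242.70 g/mol.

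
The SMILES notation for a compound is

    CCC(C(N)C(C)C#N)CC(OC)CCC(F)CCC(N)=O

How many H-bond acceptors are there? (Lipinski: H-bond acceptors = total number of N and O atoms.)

5

N atoms: 3; O atoms: 2.
Lipinski HBA = 3 + 2 = 5.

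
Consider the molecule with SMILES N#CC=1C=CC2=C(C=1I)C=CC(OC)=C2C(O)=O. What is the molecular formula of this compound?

Walk through each heavy atom and fill implicit hydrogens from standard valence (C 4, N 3, O 2, S 2, halogen 1):
  atom 1: N, bond orders sum to 3 (valence 3) → 0 H
  atom 2: C, bond orders sum to 4 (valence 4) → 0 H
  atom 3: C, bond orders sum to 4 (valence 4) → 0 H
  atom 4: C, bond orders sum to 3 (valence 4) → 1 H
  atom 5: C, bond orders sum to 3 (valence 4) → 1 H
  atom 6: C, bond orders sum to 4 (valence 4) → 0 H
  atom 7: C, bond orders sum to 4 (valence 4) → 0 H
  atom 8: C, bond orders sum to 4 (valence 4) → 0 H
  atom 9: I (halogen, monovalent) → 0 H
  atom 10: C, bond orders sum to 3 (valence 4) → 1 H
  atom 11: C, bond orders sum to 3 (valence 4) → 1 H
  atom 12: C, bond orders sum to 4 (valence 4) → 0 H
  atom 13: O, bond orders sum to 2 (valence 2) → 0 H
  atom 14: C, bond orders sum to 1 (valence 4) → 3 H
  atom 15: C, bond orders sum to 4 (valence 4) → 0 H
  atom 16: C, bond orders sum to 4 (valence 4) → 0 H
  atom 17: O, bond orders sum to 1 (valence 2) → 1 H
  atom 18: O, bond orders sum to 2 (valence 2) → 0 H
Totals → C:13, H:8, I:1, N:1, O:3.

C13H8INO3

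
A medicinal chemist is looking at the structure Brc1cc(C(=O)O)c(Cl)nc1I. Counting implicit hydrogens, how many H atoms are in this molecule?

2

Walk through each heavy atom and fill implicit hydrogens from standard valence (C 4, N 3, O 2, S 2, halogen 1); for lowercase aromatic atoms, an aromatic c carries 1 H when it has two neighbours and 0 H with three, and aromatic n carries 0 H:
  atom 1: Br (halogen, monovalent) → 0 H
  atom 2: aromatic c, 3 neighbours → 0 H
  atom 3: aromatic c, 2 neighbours → 1 H
  atom 4: aromatic c, 3 neighbours → 0 H
  atom 5: C, bond orders sum to 4 (valence 4) → 0 H
  atom 6: O, bond orders sum to 2 (valence 2) → 0 H
  atom 7: O, bond orders sum to 1 (valence 2) → 1 H
  atom 8: aromatic c, 3 neighbours → 0 H
  atom 9: Cl (halogen, monovalent) → 0 H
  atom 10: aromatic n, 2 neighbours → 0 H
  atom 11: aromatic c, 3 neighbours → 0 H
  atom 12: I (halogen, monovalent) → 0 H
Total hydrogens: 2.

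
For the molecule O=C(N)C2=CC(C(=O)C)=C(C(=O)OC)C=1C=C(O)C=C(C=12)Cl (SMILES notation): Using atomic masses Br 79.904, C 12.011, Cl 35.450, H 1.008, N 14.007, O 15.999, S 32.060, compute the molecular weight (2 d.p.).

321.71 g/mol

First, the molecular formula is C15H12ClNO5 (counting implicit H from valence).
  C: 15 × 12.011 = 180.165
  Cl: 1 × 35.450 = 35.450
  H: 12 × 1.008 = 12.096
  N: 1 × 14.007 = 14.007
  O: 5 × 15.999 = 79.995
Sum: 15×12.011 + 1×35.450 + 12×1.008 + 1×14.007 + 5×15.999 = 321.713 → 321.71 g/mol.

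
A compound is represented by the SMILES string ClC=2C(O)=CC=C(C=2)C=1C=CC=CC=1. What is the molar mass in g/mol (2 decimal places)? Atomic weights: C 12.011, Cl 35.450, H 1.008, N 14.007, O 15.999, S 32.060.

First, the molecular formula is C12H9ClO (counting implicit H from valence).
  C: 12 × 12.011 = 144.132
  Cl: 1 × 35.450 = 35.450
  H: 9 × 1.008 = 9.072
  O: 1 × 15.999 = 15.999
Sum: 12×12.011 + 1×35.450 + 9×1.008 + 1×15.999 = 204.653 → 204.65 g/mol.

204.65 g/mol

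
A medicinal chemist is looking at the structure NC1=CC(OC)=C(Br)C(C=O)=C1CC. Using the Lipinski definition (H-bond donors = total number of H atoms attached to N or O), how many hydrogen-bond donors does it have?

Donors: find every N or O and count the H atoms it carries.
  atom 1 (N): bond orders sum to 1 → 2 H
  atom 5 (O): bond orders sum to 2 → 0 H
  atom 11 (O): bond orders sum to 2 → 0 H
Lipinski HBD = 2.

2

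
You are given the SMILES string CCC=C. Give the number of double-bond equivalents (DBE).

Degree of unsaturation = (number of rings) + (number of π bonds).
Ring closures in the SMILES: 0.
π bonds: 1 double bond (each 1 DoU) → 1 DoU from unsaturation.
Total DoU = 0 + 1 = 1.

1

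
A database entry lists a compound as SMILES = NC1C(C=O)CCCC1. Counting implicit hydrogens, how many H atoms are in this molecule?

Walk through each heavy atom and fill implicit hydrogens from standard valence (C 4, N 3, O 2, S 2, halogen 1):
  atom 1: N, bond orders sum to 1 (valence 3) → 2 H
  atom 2: C, bond orders sum to 3 (valence 4) → 1 H
  atom 3: C, bond orders sum to 3 (valence 4) → 1 H
  atom 4: C, bond orders sum to 3 (valence 4) → 1 H
  atom 5: O, bond orders sum to 2 (valence 2) → 0 H
  atom 6: C, bond orders sum to 2 (valence 4) → 2 H
  atom 7: C, bond orders sum to 2 (valence 4) → 2 H
  atom 8: C, bond orders sum to 2 (valence 4) → 2 H
  atom 9: C, bond orders sum to 2 (valence 4) → 2 H
Total hydrogens: 13.

13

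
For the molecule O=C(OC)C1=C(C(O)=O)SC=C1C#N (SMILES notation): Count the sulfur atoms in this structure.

1

Scan the SMILES for S atoms (remember two-letter symbols like Cl and Br are single atoms).
Sulfur count: 1.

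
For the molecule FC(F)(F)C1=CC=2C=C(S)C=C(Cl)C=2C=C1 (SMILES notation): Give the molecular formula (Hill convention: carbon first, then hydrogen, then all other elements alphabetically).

Walk through each heavy atom and fill implicit hydrogens from standard valence (C 4, N 3, O 2, S 2, halogen 1):
  atom 1: F (halogen, monovalent) → 0 H
  atom 2: C, bond orders sum to 4 (valence 4) → 0 H
  atom 3: F (halogen, monovalent) → 0 H
  atom 4: F (halogen, monovalent) → 0 H
  atom 5: C, bond orders sum to 4 (valence 4) → 0 H
  atom 6: C, bond orders sum to 3 (valence 4) → 1 H
  atom 7: C, bond orders sum to 4 (valence 4) → 0 H
  atom 8: C, bond orders sum to 3 (valence 4) → 1 H
  atom 9: C, bond orders sum to 4 (valence 4) → 0 H
  atom 10: S, bond orders sum to 1 (valence 2) → 1 H
  atom 11: C, bond orders sum to 3 (valence 4) → 1 H
  atom 12: C, bond orders sum to 4 (valence 4) → 0 H
  atom 13: Cl (halogen, monovalent) → 0 H
  atom 14: C, bond orders sum to 4 (valence 4) → 0 H
  atom 15: C, bond orders sum to 3 (valence 4) → 1 H
  atom 16: C, bond orders sum to 3 (valence 4) → 1 H
Totals → C:11, H:6, Cl:1, F:3, S:1.
In Hill order: C11H6ClF3S.

C11H6ClF3S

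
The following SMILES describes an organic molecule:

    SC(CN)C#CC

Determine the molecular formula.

C5H9NS

Walk through each heavy atom and fill implicit hydrogens from standard valence (C 4, N 3, O 2, S 2, halogen 1):
  atom 1: S, bond orders sum to 1 (valence 2) → 1 H
  atom 2: C, bond orders sum to 3 (valence 4) → 1 H
  atom 3: C, bond orders sum to 2 (valence 4) → 2 H
  atom 4: N, bond orders sum to 1 (valence 3) → 2 H
  atom 5: C, bond orders sum to 4 (valence 4) → 0 H
  atom 6: C, bond orders sum to 4 (valence 4) → 0 H
  atom 7: C, bond orders sum to 1 (valence 4) → 3 H
Totals → C:5, H:9, N:1, S:1.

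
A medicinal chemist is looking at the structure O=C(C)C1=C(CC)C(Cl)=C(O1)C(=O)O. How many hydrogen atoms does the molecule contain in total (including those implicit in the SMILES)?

Walk through each heavy atom and fill implicit hydrogens from standard valence (C 4, N 3, O 2, S 2, halogen 1):
  atom 1: O, bond orders sum to 2 (valence 2) → 0 H
  atom 2: C, bond orders sum to 4 (valence 4) → 0 H
  atom 3: C, bond orders sum to 1 (valence 4) → 3 H
  atom 4: C, bond orders sum to 4 (valence 4) → 0 H
  atom 5: C, bond orders sum to 4 (valence 4) → 0 H
  atom 6: C, bond orders sum to 2 (valence 4) → 2 H
  atom 7: C, bond orders sum to 1 (valence 4) → 3 H
  atom 8: C, bond orders sum to 4 (valence 4) → 0 H
  atom 9: Cl (halogen, monovalent) → 0 H
  atom 10: C, bond orders sum to 4 (valence 4) → 0 H
  atom 11: O, bond orders sum to 2 (valence 2) → 0 H
  atom 12: C, bond orders sum to 4 (valence 4) → 0 H
  atom 13: O, bond orders sum to 2 (valence 2) → 0 H
  atom 14: O, bond orders sum to 1 (valence 2) → 1 H
Total hydrogens: 9.

9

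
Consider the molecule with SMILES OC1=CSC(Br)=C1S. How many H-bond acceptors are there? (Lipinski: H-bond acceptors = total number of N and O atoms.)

N atoms: 0; O atoms: 1.
Lipinski HBA = 0 + 1 = 1.

1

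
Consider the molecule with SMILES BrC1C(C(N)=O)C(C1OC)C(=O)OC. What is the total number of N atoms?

Scan the SMILES for N atoms (remember two-letter symbols like Cl and Br are single atoms).
Nitrogen count: 1.

1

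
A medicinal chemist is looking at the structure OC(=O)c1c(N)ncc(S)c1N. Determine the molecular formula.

C6H7N3O2S

Walk through each heavy atom and fill implicit hydrogens from standard valence (C 4, N 3, O 2, S 2, halogen 1); for lowercase aromatic atoms, an aromatic c carries 1 H when it has two neighbours and 0 H with three, and aromatic n carries 0 H:
  atom 1: O, bond orders sum to 1 (valence 2) → 1 H
  atom 2: C, bond orders sum to 4 (valence 4) → 0 H
  atom 3: O, bond orders sum to 2 (valence 2) → 0 H
  atom 4: aromatic c, 3 neighbours → 0 H
  atom 5: aromatic c, 3 neighbours → 0 H
  atom 6: N, bond orders sum to 1 (valence 3) → 2 H
  atom 7: aromatic n, 2 neighbours → 0 H
  atom 8: aromatic c, 2 neighbours → 1 H
  atom 9: aromatic c, 3 neighbours → 0 H
  atom 10: S, bond orders sum to 1 (valence 2) → 1 H
  atom 11: aromatic c, 3 neighbours → 0 H
  atom 12: N, bond orders sum to 1 (valence 3) → 2 H
Totals → C:6, H:7, N:3, O:2, S:1.
In Hill order: C6H7N3O2S.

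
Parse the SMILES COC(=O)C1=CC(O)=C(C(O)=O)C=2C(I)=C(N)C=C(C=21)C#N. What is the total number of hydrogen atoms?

Walk through each heavy atom and fill implicit hydrogens from standard valence (C 4, N 3, O 2, S 2, halogen 1):
  atom 1: C, bond orders sum to 1 (valence 4) → 3 H
  atom 2: O, bond orders sum to 2 (valence 2) → 0 H
  atom 3: C, bond orders sum to 4 (valence 4) → 0 H
  atom 4: O, bond orders sum to 2 (valence 2) → 0 H
  atom 5: C, bond orders sum to 4 (valence 4) → 0 H
  atom 6: C, bond orders sum to 3 (valence 4) → 1 H
  atom 7: C, bond orders sum to 4 (valence 4) → 0 H
  atom 8: O, bond orders sum to 1 (valence 2) → 1 H
  atom 9: C, bond orders sum to 4 (valence 4) → 0 H
  atom 10: C, bond orders sum to 4 (valence 4) → 0 H
  atom 11: O, bond orders sum to 1 (valence 2) → 1 H
  atom 12: O, bond orders sum to 2 (valence 2) → 0 H
  atom 13: C, bond orders sum to 4 (valence 4) → 0 H
  atom 14: C, bond orders sum to 4 (valence 4) → 0 H
  atom 15: I (halogen, monovalent) → 0 H
  atom 16: C, bond orders sum to 4 (valence 4) → 0 H
  atom 17: N, bond orders sum to 1 (valence 3) → 2 H
  atom 18: C, bond orders sum to 3 (valence 4) → 1 H
  atom 19: C, bond orders sum to 4 (valence 4) → 0 H
  atom 20: C, bond orders sum to 4 (valence 4) → 0 H
  atom 21: C, bond orders sum to 4 (valence 4) → 0 H
  atom 22: N, bond orders sum to 3 (valence 3) → 0 H
Total hydrogens: 9.

9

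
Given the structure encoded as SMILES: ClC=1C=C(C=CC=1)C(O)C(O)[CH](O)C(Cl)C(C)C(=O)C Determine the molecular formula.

Walk through each heavy atom and fill implicit hydrogens from standard valence (C 4, N 3, O 2, S 2, halogen 1):
  atom 1: Cl (halogen, monovalent) → 0 H
  atom 2: C, bond orders sum to 4 (valence 4) → 0 H
  atom 3: C, bond orders sum to 3 (valence 4) → 1 H
  atom 4: C, bond orders sum to 4 (valence 4) → 0 H
  atom 5: C, bond orders sum to 3 (valence 4) → 1 H
  atom 6: C, bond orders sum to 3 (valence 4) → 1 H
  atom 7: C, bond orders sum to 3 (valence 4) → 1 H
  atom 8: C, bond orders sum to 3 (valence 4) → 1 H
  atom 9: O, bond orders sum to 1 (valence 2) → 1 H
  atom 10: C, bond orders sum to 3 (valence 4) → 1 H
  atom 11: O, bond orders sum to 1 (valence 2) → 1 H
  atom 12: C with explicit H count 1
  atom 13: O, bond orders sum to 1 (valence 2) → 1 H
  atom 14: C, bond orders sum to 3 (valence 4) → 1 H
  atom 15: Cl (halogen, monovalent) → 0 H
  atom 16: C, bond orders sum to 3 (valence 4) → 1 H
  atom 17: C, bond orders sum to 1 (valence 4) → 3 H
  atom 18: C, bond orders sum to 4 (valence 4) → 0 H
  atom 19: O, bond orders sum to 2 (valence 2) → 0 H
  atom 20: C, bond orders sum to 1 (valence 4) → 3 H
Totals → C:14, H:18, Cl:2, O:4.

C14H18Cl2O4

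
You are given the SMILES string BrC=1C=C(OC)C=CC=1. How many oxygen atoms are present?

Scan the SMILES for O atoms (remember two-letter symbols like Cl and Br are single atoms).
Oxygen count: 1.

1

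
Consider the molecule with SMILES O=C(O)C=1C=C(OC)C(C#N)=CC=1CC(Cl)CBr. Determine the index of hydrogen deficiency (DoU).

7

Molecular formula: C12H11BrClNO3.
DoU = (2C + 2 + N − H − X) / 2, where X is the halogen count and O/S are ignored.
    = (2·12 + 2 + 1 − 11 − 2) / 2 = 14 / 2 = 7.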